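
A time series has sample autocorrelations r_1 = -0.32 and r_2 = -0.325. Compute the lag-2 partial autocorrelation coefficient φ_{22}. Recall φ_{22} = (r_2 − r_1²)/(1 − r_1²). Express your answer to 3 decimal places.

-0.476

φ_{22} = (r_2 − r_1²) / (1 − r_1²)
r_1² = (-0.32)² = 0.1024
Numerator = -0.325 − 0.1024 = -0.4274; denominator = 1 − 0.1024 = 0.8976
φ_{22} = -0.4274 / 0.8976 = -0.476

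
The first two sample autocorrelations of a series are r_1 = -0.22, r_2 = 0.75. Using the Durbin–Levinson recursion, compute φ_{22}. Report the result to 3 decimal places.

0.737

φ_{22} = (r_2 − r_1²) / (1 − r_1²)
r_1² = (-0.22)² = 0.0484
Numerator = 0.75 − 0.0484 = 0.7016; denominator = 1 − 0.0484 = 0.9516
φ_{22} = 0.7016 / 0.9516 = 0.737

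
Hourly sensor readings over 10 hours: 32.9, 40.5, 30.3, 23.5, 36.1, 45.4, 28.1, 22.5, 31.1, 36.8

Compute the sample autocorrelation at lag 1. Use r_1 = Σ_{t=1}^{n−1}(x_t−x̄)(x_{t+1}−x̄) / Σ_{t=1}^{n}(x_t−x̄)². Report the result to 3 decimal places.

0.032

Mean x̄ = (32.9 + 40.5 + 30.3 + 23.5 + 36.1 + 45.4 + 28.1 + 22.5 + 31.1 + 36.8)/10 = 32.7200
Numerator Σ_{t=1}^{9}(x_t−x̄)(x_{t+1}−x̄) = 15.1616
Denominator Σ(x_t−x̄)² = 468.6960
r_1 = 15.1616 / 468.6960 = 0.032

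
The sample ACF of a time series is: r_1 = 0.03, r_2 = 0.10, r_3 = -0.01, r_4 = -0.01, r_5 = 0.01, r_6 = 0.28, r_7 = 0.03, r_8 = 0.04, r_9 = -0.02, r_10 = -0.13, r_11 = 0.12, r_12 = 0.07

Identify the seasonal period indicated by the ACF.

6

The largest autocorrelation is r_6 = 0.28; the remaining lags stay at or below 0.12.
The dominant spike at lag 6 indicates a seasonal period of 6.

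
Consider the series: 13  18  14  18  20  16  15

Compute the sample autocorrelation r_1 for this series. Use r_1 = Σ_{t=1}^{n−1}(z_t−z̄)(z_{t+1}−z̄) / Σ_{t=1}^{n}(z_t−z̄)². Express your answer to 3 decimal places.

Mean z̄ = (13 + 18 + 14 + 18 + 20 + 16 + 15)/7 = 16.2857
Deviations from mean: -3.2857, 1.7143, -2.2857, 1.7143, 3.7143, -0.2857, -1.2857
Σ(z_t−z̄)(z_{t+1}−z̄) = (-5.6327) + (-3.9184) + (-3.9184) + (6.3673) + (-1.0612) + (0.3673) = -7.7959
Denominator Σ(z_t−z̄)² = 37.4286
r_1 = -7.7959 / 37.4286 = -0.208

-0.208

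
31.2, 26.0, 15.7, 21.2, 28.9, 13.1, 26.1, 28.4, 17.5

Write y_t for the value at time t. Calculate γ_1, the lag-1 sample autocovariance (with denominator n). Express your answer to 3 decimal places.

-10.740

Mean ȳ = (31.2 + 26.0 + 15.7 + 21.2 + 28.9 + 13.1 + 26.1 + 28.4 + 17.5)/9 = 23.1222
Σ_{t=1}^{8}(y_t−ȳ)(y_{t+1}−ȳ) = -96.6594
γ_1 = -96.6594 / 9 = -10.740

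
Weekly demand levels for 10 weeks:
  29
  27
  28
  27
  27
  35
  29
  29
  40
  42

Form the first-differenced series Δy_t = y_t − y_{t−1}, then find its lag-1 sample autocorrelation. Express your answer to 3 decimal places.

-0.235

First differences Δy: -2, 1, -1, 0, 8, -6, 0, 11, 2
Mean of differences = 1.4444
Numerator Σ(Δy_t−Δȳ)(Δy_{t+1}−Δȳ) = -49.8642
Denominator Σ(Δy_t−Δȳ)² = 212.2222
r_1(Δy) = -49.8642 / 212.2222 = -0.235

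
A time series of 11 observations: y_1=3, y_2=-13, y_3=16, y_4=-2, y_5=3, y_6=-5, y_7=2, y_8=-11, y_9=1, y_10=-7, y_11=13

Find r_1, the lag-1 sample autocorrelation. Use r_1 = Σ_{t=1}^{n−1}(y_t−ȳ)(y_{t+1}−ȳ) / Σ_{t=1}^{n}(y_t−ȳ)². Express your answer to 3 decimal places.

Mean ȳ = (3 − 13 + 16 − 2 + 3 − 5 + 2 − 11 + 1 − 7 + 13)/11 = 0.0000
Numerator Σ_{t=1}^{10}(y_t−ȳ)(y_{t+1}−ȳ) = -441.0000
Denominator Σ(y_t−ȳ)² = 816.0000
r_1 = -441.0000 / 816.0000 = -0.540

-0.540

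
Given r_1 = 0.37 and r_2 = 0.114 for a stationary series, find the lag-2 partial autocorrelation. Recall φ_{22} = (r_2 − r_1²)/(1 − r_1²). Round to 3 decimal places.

φ_{22} = (r_2 − r_1²) / (1 − r_1²)
r_1² = (0.37)² = 0.1369
Numerator = 0.114 − 0.1369 = -0.0229; denominator = 1 − 0.1369 = 0.8631
φ_{22} = -0.0229 / 0.8631 = -0.027

-0.027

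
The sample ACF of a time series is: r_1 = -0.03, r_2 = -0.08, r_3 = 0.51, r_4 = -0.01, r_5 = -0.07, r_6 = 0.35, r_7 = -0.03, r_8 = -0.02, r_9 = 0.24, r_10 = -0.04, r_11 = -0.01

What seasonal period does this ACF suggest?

3

The largest autocorrelation is r_3 = 0.51, with weaker echoes at lags 6 (0.35) and 9 (0.24); the remaining lags stay at or below -0.01.
The dominant spike at lag 3 indicates a seasonal period of 3.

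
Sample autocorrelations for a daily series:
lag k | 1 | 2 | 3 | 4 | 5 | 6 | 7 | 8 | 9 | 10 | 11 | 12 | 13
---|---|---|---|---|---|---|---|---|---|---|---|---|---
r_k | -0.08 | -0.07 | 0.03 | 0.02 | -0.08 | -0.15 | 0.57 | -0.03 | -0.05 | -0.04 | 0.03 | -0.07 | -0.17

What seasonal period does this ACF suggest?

The largest autocorrelation is r_7 = 0.57; the remaining lags stay at or below 0.03.
The dominant spike at lag 7 indicates a seasonal period of 7.

7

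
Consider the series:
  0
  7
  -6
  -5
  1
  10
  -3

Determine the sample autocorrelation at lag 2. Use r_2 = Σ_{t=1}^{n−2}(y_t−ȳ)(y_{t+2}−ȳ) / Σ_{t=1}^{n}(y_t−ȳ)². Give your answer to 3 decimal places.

-0.409

Mean ȳ = (0 + 7 − 6 − 5 + 1 + 10 − 3)/7 = 0.5714
Deviations from mean: -0.5714, 6.4286, -6.5714, -5.5714, 0.4286, 9.4286, -3.5714
Numerator Σ_{t=1}^{5}(y_t−ȳ)(y_{t+2}−ȳ) = -88.9388
Denominator Σ(y_t−ȳ)² = 217.7143
r_2 = -88.9388 / 217.7143 = -0.409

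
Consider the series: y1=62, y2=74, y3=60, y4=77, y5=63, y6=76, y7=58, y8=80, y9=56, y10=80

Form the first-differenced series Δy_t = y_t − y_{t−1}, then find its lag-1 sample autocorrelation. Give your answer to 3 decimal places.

First differences Δy: 12, -14, 17, -14, 13, -18, 22, -24, 24
Mean of differences = 2.0000
Numerator Σ(Δy_t−Δȳ)(Δy_{t+1}−Δȳ) = -2528.0000
Denominator Σ(Δy_t−Δȳ)² = 2918.0000
r_1(Δy) = -2528.0000 / 2918.0000 = -0.866

-0.866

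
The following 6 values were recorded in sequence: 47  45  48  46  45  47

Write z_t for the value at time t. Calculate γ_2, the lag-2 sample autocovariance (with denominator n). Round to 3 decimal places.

Mean z̄ = (47 + 45 + 48 + 46 + 45 + 47)/6 = 46.3333
Deviations: 0.6667, -1.3333, 1.6667, -0.3333, -1.3333, 0.6667
Σ_{t=1}^{4}(z_t−z̄)(z_{t+2}−z̄) = -0.8889
γ_2 = -0.8889 / 6 = -0.148

-0.148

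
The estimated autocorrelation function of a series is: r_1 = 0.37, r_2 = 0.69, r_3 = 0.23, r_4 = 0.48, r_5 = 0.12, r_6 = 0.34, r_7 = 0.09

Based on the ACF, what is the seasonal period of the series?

The largest autocorrelation is r_2 = 0.69, with a weaker echo at lag 4 (0.48); the remaining lags stay at or below 0.37.
The dominant spike at lag 2 indicates a seasonal period of 2.

2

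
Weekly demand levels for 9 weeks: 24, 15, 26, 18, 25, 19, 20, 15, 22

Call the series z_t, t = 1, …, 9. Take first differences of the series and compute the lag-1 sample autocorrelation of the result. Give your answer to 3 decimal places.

First differences Δz: -9, 11, -8, 7, -6, 1, -5, 7
Mean of differences = -0.2500
Numerator Σ(Δz_t−Δz̄)(Δz_{t+1}−Δz̄) = -331.0625
Denominator Σ(Δz_t−Δz̄)² = 425.5000
r_1(Δz) = -331.0625 / 425.5000 = -0.778

-0.778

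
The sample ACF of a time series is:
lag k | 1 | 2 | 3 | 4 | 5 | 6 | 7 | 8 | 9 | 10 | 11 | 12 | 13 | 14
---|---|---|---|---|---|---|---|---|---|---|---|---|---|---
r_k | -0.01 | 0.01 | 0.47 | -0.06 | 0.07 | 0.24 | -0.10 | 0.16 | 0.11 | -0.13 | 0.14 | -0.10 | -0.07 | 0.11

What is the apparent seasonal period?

The largest autocorrelation is r_3 = 0.47, with a weaker echo at lag 6 (0.24); the remaining lags stay at or below 0.16.
The dominant spike at lag 3 indicates a seasonal period of 3.

3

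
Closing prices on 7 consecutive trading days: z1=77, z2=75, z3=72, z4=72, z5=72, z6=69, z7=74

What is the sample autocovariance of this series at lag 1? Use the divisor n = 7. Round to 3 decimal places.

1.143

Mean z̄ = (77 + 75 + 72 + 72 + 72 + 69 + 74)/7 = 73.0000
Deviations: 4.0000, 2.0000, -1.0000, -1.0000, -1.0000, -4.0000, 1.0000
Σ_{t=1}^{6}(z_t−z̄)(z_{t+1}−z̄) = 8.0000
γ_1 = 8.0000 / 7 = 1.143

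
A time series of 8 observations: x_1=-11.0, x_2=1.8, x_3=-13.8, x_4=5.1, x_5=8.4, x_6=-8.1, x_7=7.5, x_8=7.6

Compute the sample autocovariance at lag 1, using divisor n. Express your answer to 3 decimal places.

Mean x̄ = (-11.0 + 1.8 − 13.8 + 5.1 + 8.4 − 8.1 + 7.5 + 7.6)/8 = -0.3125
Σ_{t=1}^{7}(x_t−x̄)(x_{t+1}−x̄) = -143.7864
γ_1 = -143.7864 / 8 = -17.973

-17.973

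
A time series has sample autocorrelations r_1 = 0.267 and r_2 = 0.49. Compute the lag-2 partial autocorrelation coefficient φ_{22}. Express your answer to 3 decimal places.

φ_{22} = (r_2 − r_1²) / (1 − r_1²)
r_1² = (0.267)² = 0.071289
Numerator = 0.49 − 0.0713 = 0.4187; denominator = 1 − 0.0713 = 0.9287
φ_{22} = 0.4187 / 0.9287 = 0.451

0.451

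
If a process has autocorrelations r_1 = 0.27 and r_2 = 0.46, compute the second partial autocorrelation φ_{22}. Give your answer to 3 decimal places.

φ_{22} = (r_2 − r_1²) / (1 − r_1²)
r_1² = (0.27)² = 0.0729
Numerator = 0.46 − 0.0729 = 0.3871; denominator = 1 − 0.0729 = 0.9271
φ_{22} = 0.3871 / 0.9271 = 0.418

0.418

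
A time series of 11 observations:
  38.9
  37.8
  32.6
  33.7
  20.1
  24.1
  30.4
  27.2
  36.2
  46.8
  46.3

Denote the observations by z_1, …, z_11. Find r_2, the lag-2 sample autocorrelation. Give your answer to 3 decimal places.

0.090

Mean z̄ = (38.9 + 37.8 + 32.6 + 33.7 + 20.1 + 24.1 + 30.4 + 27.2 + 36.2 + 46.8 + 46.3)/11 = 34.0091
Numerator Σ_{t=1}^{9}(z_t−z̄)(z_{t+2}−z̄) = 64.1962
Denominator Σ(z_t−z̄)² = 710.8891
r_2 = 64.1962 / 710.8891 = 0.090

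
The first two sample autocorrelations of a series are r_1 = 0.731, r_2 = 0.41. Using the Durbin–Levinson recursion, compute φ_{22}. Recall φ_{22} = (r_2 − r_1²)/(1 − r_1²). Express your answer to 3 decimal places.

-0.267

φ_{22} = (r_2 − r_1²) / (1 − r_1²)
r_1² = (0.731)² = 0.534361
Numerator = 0.41 − 0.5344 = -0.1244; denominator = 1 − 0.5344 = 0.4656
φ_{22} = -0.1244 / 0.4656 = -0.267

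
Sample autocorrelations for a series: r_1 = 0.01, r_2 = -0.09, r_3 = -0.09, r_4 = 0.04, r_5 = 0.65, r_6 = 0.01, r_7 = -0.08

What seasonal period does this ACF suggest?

5

The largest autocorrelation is r_5 = 0.65; the remaining lags stay at or below 0.04.
The dominant spike at lag 5 indicates a seasonal period of 5.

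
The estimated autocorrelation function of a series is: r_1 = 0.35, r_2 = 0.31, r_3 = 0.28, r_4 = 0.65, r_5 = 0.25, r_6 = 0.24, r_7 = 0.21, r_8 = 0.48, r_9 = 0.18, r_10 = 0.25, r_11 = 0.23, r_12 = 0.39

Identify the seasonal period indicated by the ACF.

4

The largest autocorrelation is r_4 = 0.65, with weaker echoes at lags 8 (0.48) and 12 (0.39); the remaining lags stay at or below 0.35. The elevated value at lag 1 (0.35), dropping to 0.31 at lag 2, reflects decaying short-term dependence rather than seasonality.
The dominant spike at lag 4 indicates a seasonal period of 4.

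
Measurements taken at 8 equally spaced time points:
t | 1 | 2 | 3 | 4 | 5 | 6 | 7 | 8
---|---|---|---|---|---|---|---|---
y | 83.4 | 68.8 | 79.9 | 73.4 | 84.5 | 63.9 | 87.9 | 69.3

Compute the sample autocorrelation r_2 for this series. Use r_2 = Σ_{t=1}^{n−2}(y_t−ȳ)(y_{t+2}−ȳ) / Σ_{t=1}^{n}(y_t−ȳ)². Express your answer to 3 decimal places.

0.554

Mean ȳ = (83.4 + 68.8 + 79.9 + 73.4 + 84.5 + 63.9 + 87.9 + 69.3)/8 = 76.3875
Deviations from mean: 7.0125, -7.5875, 3.5125, -2.9875, 8.1125, -12.4875, 11.5125, -7.0875
Σ(y_t−ȳ)(y_{t+2}−ȳ) = (24.6314) + (22.6677) + (28.4952) + (37.3064) + (93.3952) + (88.5052) = 295.0009
Denominator Σ(y_t−ȳ)² = 532.5288
r_2 = 295.0009 / 532.5288 = 0.554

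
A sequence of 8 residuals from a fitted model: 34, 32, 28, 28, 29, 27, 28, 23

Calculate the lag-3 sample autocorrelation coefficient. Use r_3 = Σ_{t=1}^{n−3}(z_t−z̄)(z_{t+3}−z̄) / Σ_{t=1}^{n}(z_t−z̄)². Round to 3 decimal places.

Mean z̄ = (34 + 32 + 28 + 28 + 29 + 27 + 28 + 23)/8 = 28.6250
Deviations from mean: 5.3750, 3.3750, -0.6250, -0.6250, 0.3750, -1.6250, -0.6250, -5.6250
Σ(z_t−z̄)(z_{t+3}−z̄) = (-3.3594) + (1.2656) + (1.0156) + (0.3906) + (-2.1094) = -2.7969
Denominator Σ(z_t−z̄)² = 75.8750
r_3 = -2.7969 / 75.8750 = -0.037

-0.037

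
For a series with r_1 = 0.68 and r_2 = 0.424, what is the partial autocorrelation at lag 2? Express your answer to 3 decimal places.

-0.071

φ_{22} = (r_2 − r_1²) / (1 − r_1²)
r_1² = (0.68)² = 0.4624
Numerator = 0.424 − 0.4624 = -0.0384; denominator = 1 − 0.4624 = 0.5376
φ_{22} = -0.0384 / 0.5376 = -0.071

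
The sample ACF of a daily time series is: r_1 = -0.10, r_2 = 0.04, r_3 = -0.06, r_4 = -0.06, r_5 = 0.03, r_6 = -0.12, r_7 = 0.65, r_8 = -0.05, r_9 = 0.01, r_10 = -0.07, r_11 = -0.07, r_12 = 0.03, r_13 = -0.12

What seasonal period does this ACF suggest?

7

The largest autocorrelation is r_7 = 0.65; the remaining lags stay at or below 0.04.
The dominant spike at lag 7 indicates a seasonal period of 7.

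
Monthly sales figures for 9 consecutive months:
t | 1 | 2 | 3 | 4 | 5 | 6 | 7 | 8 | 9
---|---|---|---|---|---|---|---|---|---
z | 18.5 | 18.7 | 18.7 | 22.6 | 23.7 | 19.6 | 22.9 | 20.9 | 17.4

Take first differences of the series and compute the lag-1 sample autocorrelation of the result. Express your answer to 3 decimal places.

First differences Δz: 0.2, 0.0, 3.9, 1.1, -4.1, 3.3, -2.0, -3.5
Mean of differences = -0.1375
Numerator Σ(Δz_t−Δz̄)(Δz_{t+1}−Δz̄) = -13.0664
Denominator Σ(Δz_t−Δz̄)² = 60.2588
r_1(Δz) = -13.0664 / 60.2588 = -0.217

-0.217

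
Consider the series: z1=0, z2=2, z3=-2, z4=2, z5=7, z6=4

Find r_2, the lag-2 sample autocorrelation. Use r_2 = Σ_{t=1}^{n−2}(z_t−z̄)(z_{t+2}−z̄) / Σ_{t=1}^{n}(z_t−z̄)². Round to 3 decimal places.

Mean z̄ = (0 + 2 − 2 + 2 + 7 + 4)/6 = 2.1667
Σ(z_t−z̄)(z_{t+2}−z̄) = (9.0278) + (0.0278) + (-20.1389) + (-0.3056) = -11.3889
Denominator Σ(z_t−z̄)² = 48.8333
r_2 = -11.3889 / 48.8333 = -0.233

-0.233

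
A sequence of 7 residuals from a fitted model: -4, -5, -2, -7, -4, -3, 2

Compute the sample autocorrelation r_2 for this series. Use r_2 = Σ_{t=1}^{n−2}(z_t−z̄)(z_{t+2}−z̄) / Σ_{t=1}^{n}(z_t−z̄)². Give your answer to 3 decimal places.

-0.006

Mean z̄ = (-4 − 5 − 2 − 7 − 4 − 3 + 2)/7 = -3.2857
Deviations from mean: -0.7143, -1.7143, 1.2857, -3.7143, -0.7143, 0.2857, 5.2857
Σ(z_t−z̄)(z_{t+2}−z̄) = (-0.9184) + (6.3673) + (-0.9184) + (-1.0612) + (-3.7755) = -0.3061
Denominator Σ(z_t−z̄)² = 47.4286
r_2 = -0.3061 / 47.4286 = -0.006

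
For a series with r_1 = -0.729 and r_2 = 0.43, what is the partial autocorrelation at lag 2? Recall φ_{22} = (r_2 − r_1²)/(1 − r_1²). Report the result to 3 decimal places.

φ_{22} = (r_2 − r_1²) / (1 − r_1²)
r_1² = (-0.729)² = 0.531441
Numerator = 0.43 − 0.5314 = -0.1014; denominator = 1 − 0.5314 = 0.4686
φ_{22} = -0.1014 / 0.4686 = -0.216

-0.216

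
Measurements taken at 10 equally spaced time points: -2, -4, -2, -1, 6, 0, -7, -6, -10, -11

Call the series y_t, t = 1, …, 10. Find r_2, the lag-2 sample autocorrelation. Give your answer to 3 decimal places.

0.111

Mean ȳ = (-2 − 4 − 2 − 1 + 6 + 0 − 7 − 6 − 10 − 11)/10 = -3.7000
Numerator Σ_{t=1}^{8}(y_t−ȳ)(y_{t+2}−ȳ) = 25.6200
Denominator Σ(y_t−ȳ)² = 230.1000
r_2 = 25.6200 / 230.1000 = 0.111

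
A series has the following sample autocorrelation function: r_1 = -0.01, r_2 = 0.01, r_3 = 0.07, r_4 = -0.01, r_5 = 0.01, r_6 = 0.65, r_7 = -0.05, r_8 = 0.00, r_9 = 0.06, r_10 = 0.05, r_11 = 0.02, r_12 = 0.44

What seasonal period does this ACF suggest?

The largest autocorrelation is r_6 = 0.65, with a weaker echo at lag 12 (0.44); the remaining lags stay at or below 0.07.
The dominant spike at lag 6 indicates a seasonal period of 6.

6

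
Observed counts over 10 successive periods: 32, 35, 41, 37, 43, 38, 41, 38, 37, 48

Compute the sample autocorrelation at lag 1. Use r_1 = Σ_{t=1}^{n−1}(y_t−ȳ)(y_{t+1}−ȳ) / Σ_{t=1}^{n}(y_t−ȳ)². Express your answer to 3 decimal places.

Mean ȳ = (32 + 35 + 41 + 37 + 43 + 38 + 41 + 38 + 37 + 48)/10 = 39.0000
Numerator Σ_{t=1}^{9}(y_t−ȳ)(y_{t+1}−ȳ) = -16.0000
Denominator Σ(y_t−ȳ)² = 180.0000
r_1 = -16.0000 / 180.0000 = -0.089

-0.089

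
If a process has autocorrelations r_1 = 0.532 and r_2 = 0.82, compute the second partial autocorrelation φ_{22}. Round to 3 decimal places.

0.749

φ_{22} = (r_2 − r_1²) / (1 − r_1²)
r_1² = (0.532)² = 0.283024
Numerator = 0.82 − 0.2830 = 0.5370; denominator = 1 − 0.2830 = 0.7170
φ_{22} = 0.5370 / 0.7170 = 0.749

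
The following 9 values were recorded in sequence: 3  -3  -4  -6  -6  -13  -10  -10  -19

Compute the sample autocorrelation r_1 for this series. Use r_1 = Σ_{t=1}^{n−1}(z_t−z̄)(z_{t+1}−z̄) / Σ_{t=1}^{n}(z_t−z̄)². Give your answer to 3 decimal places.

0.345

Mean z̄ = (3 − 3 − 4 − 6 − 6 − 13 − 10 − 10 − 19)/9 = -7.5556
Numerator Σ_{t=1}^{8}(z_t−z̄)(z_{t+1}−z̄) = 111.0247
Denominator Σ(z_t−z̄)² = 322.2222
r_1 = 111.0247 / 322.2222 = 0.345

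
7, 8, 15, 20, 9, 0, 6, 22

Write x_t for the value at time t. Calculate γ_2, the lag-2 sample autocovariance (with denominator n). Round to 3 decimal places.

Mean x̄ = (7 + 8 + 15 + 20 + 9 + 0 + 6 + 22)/8 = 10.8750
Deviations: -3.8750, -2.8750, 4.1250, 9.1250, -1.8750, -10.8750, -4.8750, 11.1250
Σ_{t=1}^{6}(x_t−x̄)(x_{t+2}−x̄) = -261.0313
γ_2 = -261.0313 / 8 = -32.629

-32.629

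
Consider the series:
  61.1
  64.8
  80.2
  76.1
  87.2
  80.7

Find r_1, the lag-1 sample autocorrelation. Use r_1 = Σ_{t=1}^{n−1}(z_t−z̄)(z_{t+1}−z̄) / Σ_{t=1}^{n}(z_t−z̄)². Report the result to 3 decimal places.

Mean z̄ = (61.1 + 64.8 + 80.2 + 76.1 + 87.2 + 80.7)/6 = 75.0167
Numerator Σ_{t=1}^{5}(z_t−z̄)(z_{t+1}−z̄) = 177.2814
Denominator Σ(z_t−z̄)² = 506.8283
r_1 = 177.2814 / 506.8283 = 0.350

0.350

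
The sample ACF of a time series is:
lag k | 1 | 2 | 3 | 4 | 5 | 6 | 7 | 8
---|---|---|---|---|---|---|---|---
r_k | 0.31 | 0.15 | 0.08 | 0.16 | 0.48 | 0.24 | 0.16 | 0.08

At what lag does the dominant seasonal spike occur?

5

The largest autocorrelation is r_5 = 0.48; the remaining lags stay at or below 0.31. The elevated value at lag 1 (0.31), dropping to 0.15 at lag 2, reflects decaying short-term dependence rather than seasonality.
The dominant spike at lag 5 indicates a seasonal period of 5.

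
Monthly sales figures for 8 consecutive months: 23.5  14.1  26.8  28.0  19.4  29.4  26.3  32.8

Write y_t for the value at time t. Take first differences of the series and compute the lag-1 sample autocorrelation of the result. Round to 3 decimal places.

-0.580

First differences Δy: -9.4, 12.7, 1.2, -8.6, 10.0, -3.1, 6.5
Mean of differences = 1.3286
Numerator Σ(Δy_t−Δȳ)(Δy_{t+1}−Δȳ) = -269.5837
Denominator Σ(Δy_t−Δȳ)² = 464.5543
r_1(Δy) = -269.5837 / 464.5543 = -0.580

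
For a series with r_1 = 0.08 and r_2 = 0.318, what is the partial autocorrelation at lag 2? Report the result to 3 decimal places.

0.314

φ_{22} = (r_2 − r_1²) / (1 − r_1²)
r_1² = (0.08)² = 0.0064
Numerator = 0.318 − 0.0064 = 0.3116; denominator = 1 − 0.0064 = 0.9936
φ_{22} = 0.3116 / 0.9936 = 0.314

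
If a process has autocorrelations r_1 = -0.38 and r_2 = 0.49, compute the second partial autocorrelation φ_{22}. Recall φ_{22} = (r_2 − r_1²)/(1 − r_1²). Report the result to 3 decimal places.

φ_{22} = (r_2 − r_1²) / (1 − r_1²)
r_1² = (-0.38)² = 0.1444
Numerator = 0.49 − 0.1444 = 0.3456; denominator = 1 − 0.1444 = 0.8556
φ_{22} = 0.3456 / 0.8556 = 0.404

0.404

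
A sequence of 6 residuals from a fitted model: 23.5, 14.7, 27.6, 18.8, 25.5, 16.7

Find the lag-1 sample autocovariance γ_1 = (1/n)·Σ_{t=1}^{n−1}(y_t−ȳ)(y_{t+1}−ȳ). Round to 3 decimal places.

Mean ȳ = (23.5 + 14.7 + 27.6 + 18.8 + 25.5 + 16.7)/6 = 21.1333
Σ_{t=1}^{5}(y_t−ȳ)(y_{t+1}−ȳ) = -101.4644
γ_1 = -101.4644 / 6 = -16.911

-16.911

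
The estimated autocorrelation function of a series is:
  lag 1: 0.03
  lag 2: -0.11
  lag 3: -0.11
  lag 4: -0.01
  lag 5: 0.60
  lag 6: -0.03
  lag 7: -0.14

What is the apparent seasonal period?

5

The largest autocorrelation is r_5 = 0.60; the remaining lags stay at or below 0.03.
The dominant spike at lag 5 indicates a seasonal period of 5.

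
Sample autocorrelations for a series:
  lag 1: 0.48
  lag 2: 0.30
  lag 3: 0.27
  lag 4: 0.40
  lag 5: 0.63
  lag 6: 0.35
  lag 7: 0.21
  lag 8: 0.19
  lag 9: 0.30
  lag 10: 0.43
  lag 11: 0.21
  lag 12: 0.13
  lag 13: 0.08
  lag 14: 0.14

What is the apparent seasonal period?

5

The largest autocorrelation is r_5 = 0.63; the remaining lags stay at or below 0.48. The elevated value at lag 1 (0.48), dropping to 0.30 at lag 2, reflects decaying short-term dependence rather than seasonality.
The dominant spike at lag 5 indicates a seasonal period of 5.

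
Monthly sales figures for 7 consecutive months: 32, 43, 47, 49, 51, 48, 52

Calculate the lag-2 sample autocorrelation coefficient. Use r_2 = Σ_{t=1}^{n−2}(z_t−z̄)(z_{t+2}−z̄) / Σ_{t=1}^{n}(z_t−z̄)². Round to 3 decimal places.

0.064

Mean z̄ = (32 + 43 + 47 + 49 + 51 + 48 + 52)/7 = 46.0000
Deviations from mean: -14.0000, -3.0000, 1.0000, 3.0000, 5.0000, 2.0000, 6.0000
Numerator Σ_{t=1}^{5}(z_t−z̄)(z_{t+2}−z̄) = 18.0000
Denominator Σ(z_t−z̄)² = 280.0000
r_2 = 18.0000 / 280.0000 = 0.064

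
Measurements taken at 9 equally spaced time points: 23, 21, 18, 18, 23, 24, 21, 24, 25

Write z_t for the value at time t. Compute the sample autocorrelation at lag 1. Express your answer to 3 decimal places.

Mean z̄ = (23 + 21 + 18 + 18 + 23 + 24 + 21 + 24 + 25)/9 = 21.8889
Numerator Σ_{t=1}^{8}(z_t−z̄)(z_{t+1}−z̄) = 18.4321
Denominator Σ(z_t−z̄)² = 52.8889
r_1 = 18.4321 / 52.8889 = 0.349

0.349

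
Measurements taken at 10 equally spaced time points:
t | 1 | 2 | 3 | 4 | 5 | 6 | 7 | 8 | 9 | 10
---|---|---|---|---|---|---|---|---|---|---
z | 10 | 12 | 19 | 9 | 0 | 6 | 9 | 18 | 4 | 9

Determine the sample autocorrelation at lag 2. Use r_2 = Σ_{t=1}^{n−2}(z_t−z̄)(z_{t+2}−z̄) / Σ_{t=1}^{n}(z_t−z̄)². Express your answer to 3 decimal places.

-0.370

Mean z̄ = (10 + 12 + 19 + 9 + 0 + 6 + 9 + 18 + 4 + 9)/10 = 9.6000
Numerator Σ_{t=1}^{8}(z_t−z̄)(z_{t+2}−z̄) = -111.9200
Denominator Σ(z_t−z̄)² = 302.4000
r_2 = -111.9200 / 302.4000 = -0.370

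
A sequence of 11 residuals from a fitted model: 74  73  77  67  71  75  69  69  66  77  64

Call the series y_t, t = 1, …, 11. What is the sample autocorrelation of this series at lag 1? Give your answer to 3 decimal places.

-0.364

Mean ȳ = (74 + 73 + 77 + 67 + 71 + 75 + 69 + 69 + 66 + 77 + 64)/11 = 71.0909
Numerator Σ_{t=1}^{10}(y_t−ȳ)(y_{t+1}−ȳ) = -72.4628
Denominator Σ(y_t−ȳ)² = 198.9091
r_1 = -72.4628 / 198.9091 = -0.364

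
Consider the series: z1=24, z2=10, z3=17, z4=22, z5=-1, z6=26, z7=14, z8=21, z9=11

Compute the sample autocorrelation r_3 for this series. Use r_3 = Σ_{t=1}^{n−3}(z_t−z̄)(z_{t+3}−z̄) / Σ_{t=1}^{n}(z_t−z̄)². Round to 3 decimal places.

Mean z̄ = (24 + 10 + 17 + 22 − 1 + 26 + 14 + 21 + 11)/9 = 16.0000
Σ(z_t−z̄)(z_{t+3}−z̄) = (48.0000) + (102.0000) + (10.0000) + (-12.0000) + (-85.0000) + (-50.0000) = 13.0000
Denominator Σ(z_t−z̄)² = 580.0000
r_3 = 13.0000 / 580.0000 = 0.022

0.022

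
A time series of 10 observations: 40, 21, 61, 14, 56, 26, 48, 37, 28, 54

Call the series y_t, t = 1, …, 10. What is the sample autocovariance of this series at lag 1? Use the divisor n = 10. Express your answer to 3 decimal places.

-189.875

Mean ȳ = (40 + 21 + 61 + 14 + 56 + 26 + 48 + 37 + 28 + 54)/10 = 38.5000
Σ_{t=1}^{9}(y_t−ȳ)(y_{t+1}−ȳ) = -1898.7500
γ_1 = -1898.7500 / 10 = -189.875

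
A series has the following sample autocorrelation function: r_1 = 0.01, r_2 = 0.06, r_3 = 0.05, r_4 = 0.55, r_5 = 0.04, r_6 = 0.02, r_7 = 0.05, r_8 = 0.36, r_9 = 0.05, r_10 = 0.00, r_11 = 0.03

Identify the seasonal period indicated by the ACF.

The largest autocorrelation is r_4 = 0.55, with a weaker echo at lag 8 (0.36); the remaining lags stay at or below 0.06.
The dominant spike at lag 4 indicates a seasonal period of 4.

4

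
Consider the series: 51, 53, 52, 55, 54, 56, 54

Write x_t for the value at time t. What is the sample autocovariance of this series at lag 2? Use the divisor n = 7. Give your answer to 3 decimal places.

Mean x̄ = (51 + 53 + 52 + 55 + 54 + 56 + 54)/7 = 53.5714
Deviations: -2.5714, -0.5714, -1.5714, 1.4286, 0.4286, 2.4286, 0.4286
Σ_{t=1}^{5}(x_t−x̄)(x_{t+2}−x̄) = 6.2041
γ_2 = 6.2041 / 7 = 0.886

0.886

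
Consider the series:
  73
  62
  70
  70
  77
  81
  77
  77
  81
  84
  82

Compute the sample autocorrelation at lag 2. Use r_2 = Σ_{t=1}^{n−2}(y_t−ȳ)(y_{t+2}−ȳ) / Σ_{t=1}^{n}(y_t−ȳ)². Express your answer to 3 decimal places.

0.268

Mean ȳ = (73 + 62 + 70 + 70 + 77 + 81 + 77 + 77 + 81 + 84 + 82)/11 = 75.8182
Numerator Σ_{t=1}^{9}(y_t−ȳ)(y_{t+2}−ȳ) = 115.1157
Denominator Σ(y_t−ȳ)² = 429.6364
r_2 = 115.1157 / 429.6364 = 0.268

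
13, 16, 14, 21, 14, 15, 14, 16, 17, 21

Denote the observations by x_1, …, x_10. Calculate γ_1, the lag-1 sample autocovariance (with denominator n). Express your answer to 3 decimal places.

-1.091

Mean x̄ = (13 + 16 + 14 + 21 + 14 + 15 + 14 + 16 + 17 + 21)/10 = 16.1000
Σ_{t=1}^{9}(x_t−x̄)(x_{t+1}−x̄) = -10.9100
γ_1 = -10.9100 / 10 = -1.091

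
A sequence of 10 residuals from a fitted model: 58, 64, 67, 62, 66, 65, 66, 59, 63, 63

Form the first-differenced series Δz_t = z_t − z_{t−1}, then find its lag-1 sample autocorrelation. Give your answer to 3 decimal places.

-0.378

First differences Δz: 6, 3, -5, 4, -1, 1, -7, 4, 0
Mean of differences = 0.5556
Numerator Σ(Δz_t−Δz̄)(Δz_{t+1}−Δz̄) = -56.7531
Denominator Σ(Δz_t−Δz̄)² = 150.2222
r_1(Δz) = -56.7531 / 150.2222 = -0.378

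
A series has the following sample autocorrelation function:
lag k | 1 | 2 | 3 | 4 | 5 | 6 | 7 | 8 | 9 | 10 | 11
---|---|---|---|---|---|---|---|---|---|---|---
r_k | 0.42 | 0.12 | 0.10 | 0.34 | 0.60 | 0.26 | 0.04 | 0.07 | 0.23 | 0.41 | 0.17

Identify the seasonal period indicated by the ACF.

The largest autocorrelation is r_5 = 0.60; the remaining lags stay at or below 0.42. The elevated value at lag 1 (0.42), dropping to 0.12 at lag 2, reflects decaying short-term dependence rather than seasonality.
The dominant spike at lag 5 indicates a seasonal period of 5.

5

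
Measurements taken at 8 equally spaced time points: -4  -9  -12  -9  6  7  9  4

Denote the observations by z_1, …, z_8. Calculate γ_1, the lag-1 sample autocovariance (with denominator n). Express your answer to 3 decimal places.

41.250

Mean z̄ = (-4 − 9 − 12 − 9 + 6 + 7 + 9 + 4)/8 = -1.0000
Σ_{t=1}^{7}(z_t−z̄)(z_{t+1}−z̄) = 330.0000
γ_1 = 330.0000 / 8 = 41.250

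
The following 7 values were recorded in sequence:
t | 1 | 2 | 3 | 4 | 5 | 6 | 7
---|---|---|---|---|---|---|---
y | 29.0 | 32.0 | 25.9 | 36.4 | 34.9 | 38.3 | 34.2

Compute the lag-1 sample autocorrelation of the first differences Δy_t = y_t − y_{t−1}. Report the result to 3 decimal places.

-0.676

First differences Δy: 3.0, -6.1, 10.5, -1.5, 3.4, -4.1
Mean of differences = 0.8667
Numerator Σ(Δy_t−Δȳ)(Δy_{t+1}−Δȳ) = -123.3511
Denominator Σ(Δy_t−Δȳ)² = 182.5733
r_1(Δy) = -123.3511 / 182.5733 = -0.676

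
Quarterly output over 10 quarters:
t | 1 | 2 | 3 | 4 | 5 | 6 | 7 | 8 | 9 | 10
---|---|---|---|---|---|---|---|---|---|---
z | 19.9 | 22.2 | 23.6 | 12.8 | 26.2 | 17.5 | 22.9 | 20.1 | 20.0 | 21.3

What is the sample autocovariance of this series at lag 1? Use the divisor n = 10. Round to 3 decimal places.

Mean z̄ = (19.9 + 22.2 + 23.6 + 12.8 + 26.2 + 17.5 + 22.9 + 20.1 + 20.0 + 21.3)/10 = 20.6500
Σ_{t=1}^{9}(z_t−z̄)(z_{t+1}−z̄) = -89.1875
γ_1 = -89.1875 / 10 = -8.919

-8.919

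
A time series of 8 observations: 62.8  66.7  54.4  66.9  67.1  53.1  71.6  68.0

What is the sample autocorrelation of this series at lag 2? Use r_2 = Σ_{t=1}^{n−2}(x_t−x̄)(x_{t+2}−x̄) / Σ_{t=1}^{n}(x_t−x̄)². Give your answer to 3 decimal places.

-0.208

Mean x̄ = (62.8 + 66.7 + 54.4 + 66.9 + 67.1 + 53.1 + 71.6 + 68.0)/8 = 63.8250
Numerator Σ_{t=1}^{6}(x_t−x̄)(x_{t+2}−x̄) = -64.6588
Denominator Σ(x_t−x̄)² = 311.2350
r_2 = -64.6588 / 311.2350 = -0.208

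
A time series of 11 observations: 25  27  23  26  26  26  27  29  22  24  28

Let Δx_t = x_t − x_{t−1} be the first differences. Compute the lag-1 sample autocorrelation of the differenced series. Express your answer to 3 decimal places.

-0.364

First differences Δx: 2, -4, 3, 0, 0, 1, 2, -7, 2, 4
Mean of differences = 0.3000
Numerator Σ(Δx_t−Δx̄)(Δx_{t+1}−Δx̄) = -37.1900
Denominator Σ(Δx_t−Δx̄)² = 102.1000
r_1(Δx) = -37.1900 / 102.1000 = -0.364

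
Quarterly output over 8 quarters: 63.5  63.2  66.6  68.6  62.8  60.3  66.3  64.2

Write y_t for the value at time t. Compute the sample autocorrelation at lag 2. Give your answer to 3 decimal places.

Mean ȳ = (63.5 + 63.2 + 66.6 + 68.6 + 62.8 + 60.3 + 66.3 + 64.2)/8 = 64.4375
Σ(y_t−ȳ)(y_{t+2}−ȳ) = (-2.0273) + (-5.1511) + (-3.5411) + (-17.2223) + (-3.0498) + (0.9827) = -30.0091
Denominator Σ(y_t−ȳ)² = 47.7388
r_2 = -30.0091 / 47.7388 = -0.629

-0.629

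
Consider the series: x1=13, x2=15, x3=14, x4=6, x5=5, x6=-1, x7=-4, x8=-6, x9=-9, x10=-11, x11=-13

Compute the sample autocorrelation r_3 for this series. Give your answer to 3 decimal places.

0.200

Mean x̄ = (13 + 15 + 14 + 6 + 5 − 1 − 4 − 6 − 9 − 11 − 13)/11 = 0.8182
Numerator Σ_{t=1}^{8}(x_t−x̄)(x_{t+3}−x̄) = 213.9917
Denominator Σ(x_t−x̄)² = 1067.6364
r_3 = 213.9917 / 1067.6364 = 0.200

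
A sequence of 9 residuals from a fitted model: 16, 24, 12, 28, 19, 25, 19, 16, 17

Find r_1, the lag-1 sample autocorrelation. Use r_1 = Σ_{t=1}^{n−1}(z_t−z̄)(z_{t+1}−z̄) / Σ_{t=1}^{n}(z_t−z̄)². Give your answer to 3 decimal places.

Mean z̄ = (16 + 24 + 12 + 28 + 19 + 25 + 19 + 16 + 17)/9 = 19.5556
Numerator Σ_{t=1}^{8}(z_t−z̄)(z_{t+1}−z̄) = -112.8642
Denominator Σ(z_t−z̄)² = 210.2222
r_1 = -112.8642 / 210.2222 = -0.537

-0.537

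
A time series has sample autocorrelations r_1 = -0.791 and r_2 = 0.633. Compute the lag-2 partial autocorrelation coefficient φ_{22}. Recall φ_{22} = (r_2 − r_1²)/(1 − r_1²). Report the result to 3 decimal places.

φ_{22} = (r_2 − r_1²) / (1 − r_1²)
r_1² = (-0.791)² = 0.625681
Numerator = 0.633 − 0.6257 = 0.0073; denominator = 1 − 0.6257 = 0.3743
φ_{22} = 0.0073 / 0.3743 = 0.020

0.020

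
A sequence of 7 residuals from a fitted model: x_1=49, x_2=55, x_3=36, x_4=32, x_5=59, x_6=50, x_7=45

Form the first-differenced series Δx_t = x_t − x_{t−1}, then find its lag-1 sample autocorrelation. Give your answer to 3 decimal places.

-0.279

First differences Δx: 6, -19, -4, 27, -9, -5
Mean of differences = -0.6667
Numerator Σ(Δx_t−Δx̄)(Δx_{t+1}−Δx̄) = -347.7778
Denominator Σ(Δx_t−Δx̄)² = 1245.3333
r_1(Δx) = -347.7778 / 1245.3333 = -0.279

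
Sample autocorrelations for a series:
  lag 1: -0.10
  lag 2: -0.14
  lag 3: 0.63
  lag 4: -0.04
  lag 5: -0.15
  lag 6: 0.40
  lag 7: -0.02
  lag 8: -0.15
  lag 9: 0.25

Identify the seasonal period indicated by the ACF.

3

The largest autocorrelation is r_3 = 0.63, with weaker echoes at lags 6 (0.40) and 9 (0.25); the remaining lags stay at or below -0.02.
The dominant spike at lag 3 indicates a seasonal period of 3.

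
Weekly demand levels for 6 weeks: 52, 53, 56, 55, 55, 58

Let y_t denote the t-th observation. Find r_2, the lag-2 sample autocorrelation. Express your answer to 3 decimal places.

Mean ȳ = (52 + 53 + 56 + 55 + 55 + 58)/6 = 54.8333
Deviations from mean: -2.8333, -1.8333, 1.1667, 0.1667, 0.1667, 3.1667
Numerator Σ_{t=1}^{4}(y_t−ȳ)(y_{t+2}−ȳ) = -2.8889
Denominator Σ(y_t−ȳ)² = 22.8333
r_2 = -2.8889 / 22.8333 = -0.127

-0.127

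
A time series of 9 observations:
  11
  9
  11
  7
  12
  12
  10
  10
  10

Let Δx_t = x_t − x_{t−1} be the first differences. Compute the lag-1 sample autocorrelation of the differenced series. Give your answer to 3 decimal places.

First differences Δx: -2, 2, -4, 5, 0, -2, 0, 0
Mean of differences = -0.1250
Numerator Σ(Δx_t−Δx̄)(Δx_{t+1}−Δx̄) = -31.8906
Denominator Σ(Δx_t−Δx̄)² = 52.8750
r_1(Δx) = -31.8906 / 52.8750 = -0.603

-0.603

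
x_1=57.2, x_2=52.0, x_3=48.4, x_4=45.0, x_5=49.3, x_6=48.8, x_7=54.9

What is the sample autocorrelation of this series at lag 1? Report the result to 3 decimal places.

Mean x̄ = (57.2 + 52.0 + 48.4 + 45.0 + 49.3 + 48.8 + 54.9)/7 = 50.8000
Deviations from mean: 6.4000, 1.2000, -2.4000, -5.8000, -1.5000, -2.0000, 4.1000
Σ(x_t−x̄)(x_{t+1}−x̄) = (7.6800) + (-2.8800) + (13.9200) + (8.7000) + (3.0000) + (-8.2000) = 22.2200
Denominator Σ(x_t−x̄)² = 104.8600
r_1 = 22.2200 / 104.8600 = 0.212

0.212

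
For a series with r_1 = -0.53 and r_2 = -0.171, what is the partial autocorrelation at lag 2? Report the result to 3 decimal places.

-0.628

φ_{22} = (r_2 − r_1²) / (1 − r_1²)
r_1² = (-0.53)² = 0.2809
Numerator = -0.171 − 0.2809 = -0.4519; denominator = 1 − 0.2809 = 0.7191
φ_{22} = -0.4519 / 0.7191 = -0.628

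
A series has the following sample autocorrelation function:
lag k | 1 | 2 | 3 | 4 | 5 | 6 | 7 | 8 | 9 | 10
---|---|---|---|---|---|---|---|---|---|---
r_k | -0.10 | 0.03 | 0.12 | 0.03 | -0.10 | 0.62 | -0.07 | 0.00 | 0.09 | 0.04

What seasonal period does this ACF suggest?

6

The largest autocorrelation is r_6 = 0.62; the remaining lags stay at or below 0.12.
The dominant spike at lag 6 indicates a seasonal period of 6.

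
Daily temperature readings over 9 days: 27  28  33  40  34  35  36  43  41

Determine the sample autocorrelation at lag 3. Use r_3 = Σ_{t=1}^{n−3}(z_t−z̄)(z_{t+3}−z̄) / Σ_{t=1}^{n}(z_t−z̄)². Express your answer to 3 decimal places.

Mean z̄ = (27 + 28 + 33 + 40 + 34 + 35 + 36 + 43 + 41)/9 = 35.2222
Σ(z_t−z̄)(z_{t+3}−z̄) = (-39.2840) + (8.8272) + (0.4938) + (3.7160) + (-9.5062) + (-1.2840) = -37.0370
Denominator Σ(z_t−z̄)² = 243.5556
r_3 = -37.0370 / 243.5556 = -0.152

-0.152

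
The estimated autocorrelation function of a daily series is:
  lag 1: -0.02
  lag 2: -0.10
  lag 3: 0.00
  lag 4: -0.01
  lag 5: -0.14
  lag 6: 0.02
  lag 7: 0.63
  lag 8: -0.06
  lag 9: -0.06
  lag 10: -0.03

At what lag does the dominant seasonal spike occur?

7

The largest autocorrelation is r_7 = 0.63; the remaining lags stay at or below 0.02.
The dominant spike at lag 7 indicates a seasonal period of 7.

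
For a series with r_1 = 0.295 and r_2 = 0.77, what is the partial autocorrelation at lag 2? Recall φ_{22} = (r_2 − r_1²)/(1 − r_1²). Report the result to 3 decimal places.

φ_{22} = (r_2 − r_1²) / (1 − r_1²)
r_1² = (0.295)² = 0.087025
Numerator = 0.77 − 0.0870 = 0.6830; denominator = 1 − 0.0870 = 0.9130
φ_{22} = 0.6830 / 0.9130 = 0.748

0.748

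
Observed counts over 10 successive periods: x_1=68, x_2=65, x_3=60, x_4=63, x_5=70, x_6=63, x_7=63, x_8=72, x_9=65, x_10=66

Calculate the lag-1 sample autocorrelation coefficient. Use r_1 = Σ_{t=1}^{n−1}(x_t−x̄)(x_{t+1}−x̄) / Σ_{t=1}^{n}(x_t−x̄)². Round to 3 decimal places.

Mean x̄ = (68 + 65 + 60 + 63 + 70 + 63 + 63 + 72 + 65 + 66)/10 = 65.5000
Numerator Σ_{t=1}^{9}(x_t−x̄)(x_{t+1}−x̄) = -20.7500
Denominator Σ(x_t−x̄)² = 118.5000
r_1 = -20.7500 / 118.5000 = -0.175

-0.175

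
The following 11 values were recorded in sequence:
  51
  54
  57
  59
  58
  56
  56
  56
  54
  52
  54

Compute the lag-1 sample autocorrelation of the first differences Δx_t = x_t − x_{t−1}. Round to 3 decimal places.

0.407

First differences Δx: 3, 3, 2, -1, -2, 0, 0, -2, -2, 2
Mean of differences = 0.3000
Numerator Σ(Δx_t−Δx̄)(Δx_{t+1}−Δx̄) = 15.5100
Denominator Σ(Δx_t−Δx̄)² = 38.1000
r_1(Δx) = 15.5100 / 38.1000 = 0.407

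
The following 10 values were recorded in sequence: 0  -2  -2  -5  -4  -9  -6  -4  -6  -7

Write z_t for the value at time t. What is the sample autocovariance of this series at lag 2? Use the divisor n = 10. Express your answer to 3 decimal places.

1.150

Mean z̄ = (0 − 2 − 2 − 5 − 4 − 9 − 6 − 4 − 6 − 7)/10 = -4.5000
Σ_{t=1}^{8}(z_t−z̄)(z_{t+2}−z̄) = 11.5000
γ_2 = 11.5000 / 10 = 1.150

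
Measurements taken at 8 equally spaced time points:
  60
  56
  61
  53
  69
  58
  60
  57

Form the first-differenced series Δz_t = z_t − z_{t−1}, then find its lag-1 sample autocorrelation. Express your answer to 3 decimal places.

First differences Δz: -4, 5, -8, 16, -11, 2, -3
Mean of differences = -0.4286
Numerator Σ(Δz_t−Δz̄)(Δz_{t+1}−Δz̄) = -390.4694
Denominator Σ(Δz_t−Δz̄)² = 493.7143
r_1(Δz) = -390.4694 / 493.7143 = -0.791

-0.791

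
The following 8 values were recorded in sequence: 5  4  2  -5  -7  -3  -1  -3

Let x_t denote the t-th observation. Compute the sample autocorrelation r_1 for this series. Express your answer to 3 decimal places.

0.531

Mean x̄ = (5 + 4 + 2 − 5 − 7 − 3 − 1 − 3)/8 = -1.0000
Deviations from mean: 6.0000, 5.0000, 3.0000, -4.0000, -6.0000, -2.0000, 0.0000, -2.0000
Numerator Σ_{t=1}^{7}(x_t−x̄)(x_{t+1}−x̄) = 69.0000
Denominator Σ(x_t−x̄)² = 130.0000
r_1 = 69.0000 / 130.0000 = 0.531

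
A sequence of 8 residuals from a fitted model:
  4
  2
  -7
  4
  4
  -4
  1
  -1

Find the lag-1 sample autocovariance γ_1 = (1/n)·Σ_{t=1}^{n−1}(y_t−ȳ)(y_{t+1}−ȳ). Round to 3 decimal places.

Mean ȳ = (4 + 2 − 7 + 4 + 4 − 4 + 1 − 1)/8 = 0.3750
Σ_{t=1}^{7}(y_t−ȳ)(y_{t+1}−ȳ) = -39.1406
γ_1 = -39.1406 / 8 = -4.893

-4.893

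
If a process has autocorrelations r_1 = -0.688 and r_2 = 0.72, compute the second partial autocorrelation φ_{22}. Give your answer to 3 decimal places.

φ_{22} = (r_2 − r_1²) / (1 − r_1²)
r_1² = (-0.688)² = 0.473344
Numerator = 0.72 − 0.4733 = 0.2467; denominator = 1 − 0.4733 = 0.5267
φ_{22} = 0.2467 / 0.5267 = 0.468

0.468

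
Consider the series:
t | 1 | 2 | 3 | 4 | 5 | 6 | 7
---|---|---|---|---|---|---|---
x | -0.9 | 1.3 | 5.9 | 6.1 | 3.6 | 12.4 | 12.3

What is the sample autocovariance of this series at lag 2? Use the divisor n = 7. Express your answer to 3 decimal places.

Mean x̄ = (-0.9 + 1.3 + 5.9 + 6.1 + 3.6 + 12.4 + 12.3)/7 = 5.8143
Deviations: -6.7143, -4.5143, 0.0857, 0.2857, -2.2143, 6.5857, 6.4857
Σ_{t=1}^{5}(x_t−x̄)(x_{t+2}−x̄) = -14.5347
γ_2 = -14.5347 / 7 = -2.076

-2.076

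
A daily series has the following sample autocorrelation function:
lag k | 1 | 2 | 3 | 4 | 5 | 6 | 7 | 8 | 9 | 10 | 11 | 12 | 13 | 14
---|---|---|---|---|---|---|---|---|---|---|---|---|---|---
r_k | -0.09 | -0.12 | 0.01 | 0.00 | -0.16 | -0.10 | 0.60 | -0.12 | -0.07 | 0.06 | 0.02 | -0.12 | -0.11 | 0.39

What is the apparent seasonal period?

7

The largest autocorrelation is r_7 = 0.60, with a weaker echo at lag 14 (0.39); the remaining lags stay at or below 0.06.
The dominant spike at lag 7 indicates a seasonal period of 7.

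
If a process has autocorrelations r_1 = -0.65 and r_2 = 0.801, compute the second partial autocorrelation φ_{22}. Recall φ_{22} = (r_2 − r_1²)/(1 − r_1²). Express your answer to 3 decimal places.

0.655

φ_{22} = (r_2 − r_1²) / (1 − r_1²)
r_1² = (-0.65)² = 0.4225
Numerator = 0.801 − 0.4225 = 0.3785; denominator = 1 − 0.4225 = 0.5775
φ_{22} = 0.3785 / 0.5775 = 0.655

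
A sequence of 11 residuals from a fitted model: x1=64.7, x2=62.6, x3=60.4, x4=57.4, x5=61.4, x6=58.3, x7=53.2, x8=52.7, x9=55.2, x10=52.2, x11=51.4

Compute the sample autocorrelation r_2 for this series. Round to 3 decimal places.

0.277

Mean x̄ = (64.7 + 62.6 + 60.4 + 57.4 + 61.4 + 58.3 + 53.2 + 52.7 + 55.2 + 52.2 + 51.4)/11 = 57.2273
Numerator Σ_{t=1}^{9}(x_t−x̄)(x_{t+2}−x̄) = 59.1376
Denominator Σ(x_t−x̄)² = 213.4218
r_2 = 59.1376 / 213.4218 = 0.277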